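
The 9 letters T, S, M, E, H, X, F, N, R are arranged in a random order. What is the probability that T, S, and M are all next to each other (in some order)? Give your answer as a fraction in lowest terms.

1/12

There are 9! = 362880 arrangements.
Treat the three as one block: 7! placements × 3! orders within the block = 5040·6 = 30240.
Probability = 30240/362880 = 1/12.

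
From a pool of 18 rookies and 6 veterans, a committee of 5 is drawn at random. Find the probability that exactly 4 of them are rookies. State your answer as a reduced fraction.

765/1771

There are C(24,5) = 42504 ways to choose 5 from 24.
Selections with exactly 4 rookies: choose 4 of the 18 rookies and 1 of the 6 veterans, C(18,4)·C(6,1) = 3060·6 = 18360.
Probability = 18360/42504 = 765/1771.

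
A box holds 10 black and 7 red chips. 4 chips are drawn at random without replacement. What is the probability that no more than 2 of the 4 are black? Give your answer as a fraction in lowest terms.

19/34

Total selections: C(17,4) = 2380.
Favorable selections (no more than 2 black): C(10,0)·C(7,4) + C(10,1)·C(7,3) + C(10,2)·C(7,2) = 35 + 350 + 945 = 1330.
Probability = 1330/2380 = 19/34.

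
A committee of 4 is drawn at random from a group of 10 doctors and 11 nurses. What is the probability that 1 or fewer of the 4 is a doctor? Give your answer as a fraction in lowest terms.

There are C(21,4) = 5985 ways to choose the 4.
Favorable selections (1 or fewer doctor): C(10,0)·C(11,4) + C(10,1)·C(11,3) = 330 + 1650 = 1980.
Probability = 1980/5985 = 44/133.

44/133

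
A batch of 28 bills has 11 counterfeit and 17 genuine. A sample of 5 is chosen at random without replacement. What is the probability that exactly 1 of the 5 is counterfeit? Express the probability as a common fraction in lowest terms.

The sample space is all 5-subsets of the 28: C(28,5) = 98280.
Selections with exactly 1 counterfeit: choose 1 of the 11 counterfeit and 4 of the 17 genuine, C(11,1)·C(17,4) = 11·2380 = 26180.
Probability = 26180/98280 = 187/702.

187/702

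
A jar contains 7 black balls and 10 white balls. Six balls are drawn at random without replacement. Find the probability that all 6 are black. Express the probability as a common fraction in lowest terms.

There are C(17,6) = 12376 possible selections.
Selections with all black: C(7,6) = 7.
Probability = 7/12376 = 1/1768.

1/1768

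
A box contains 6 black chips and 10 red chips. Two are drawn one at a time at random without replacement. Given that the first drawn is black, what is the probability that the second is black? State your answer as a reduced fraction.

After removing one black, 15 remain: 5 black and 10 red.
So the probability the next is black is 5/15 = 1/3.

1/3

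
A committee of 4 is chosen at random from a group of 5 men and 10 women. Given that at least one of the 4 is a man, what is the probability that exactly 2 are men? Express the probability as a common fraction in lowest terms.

Work in counts. Selections with at least one man: C(15,4) − C(10,4) = 1365 − 210 = 1155.
Of those, selections where exactly 2 are men: C(5,2)·C(10,2) = 10·45 = 450.
Conditional probability = 450/1155 = 30/77.

30/77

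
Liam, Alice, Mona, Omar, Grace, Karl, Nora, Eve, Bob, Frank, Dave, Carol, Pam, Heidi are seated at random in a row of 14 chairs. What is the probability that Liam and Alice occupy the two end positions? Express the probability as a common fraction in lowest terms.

There are 14! = 87178291200 arrangements.
Place Liam and Alice at the ends in 2 ways, arrange the remaining 12 in 12! = 479001600 ways: 2·479001600 = 958003200.
Probability = 958003200/87178291200 = 1/91.

1/91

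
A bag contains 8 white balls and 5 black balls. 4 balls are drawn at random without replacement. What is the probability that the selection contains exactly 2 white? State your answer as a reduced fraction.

There are C(13,4) = 715 ways to choose 4 from 13.
Selections with exactly 2 white: choose 2 of the 8 white and 2 of the 5 black, C(8,2)·C(5,2) = 28·10 = 280.
Probability = 280/715 = 56/143.

56/143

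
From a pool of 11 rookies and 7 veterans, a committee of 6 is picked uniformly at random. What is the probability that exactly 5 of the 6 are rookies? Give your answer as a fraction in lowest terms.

Total number of selections: C(18,6) = 18564.
Selections with exactly 5 rookies: choose 5 of the 11 rookies and 1 of the 7 veterans, C(11,5)·C(7,1) = 462·7 = 3234.
Probability = 3234/18564 = 77/442.

77/442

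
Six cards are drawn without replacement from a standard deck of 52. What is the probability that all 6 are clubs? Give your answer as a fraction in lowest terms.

33/391510

There are C(52,6) = 20358520 possible 6-card hands.
Hands that are all clubs: C(13,6) = 1716.
Probability = 1716/20358520 = 33/391510.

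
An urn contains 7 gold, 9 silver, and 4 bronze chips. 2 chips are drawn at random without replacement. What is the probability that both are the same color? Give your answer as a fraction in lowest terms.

There are C(20,2) = 190 ways to draw 2 chips.
All same color: C(7,2) + C(9,2) + C(4,2) = 21 + 36 + 6 = 63.
Probability = 63/190.

63/190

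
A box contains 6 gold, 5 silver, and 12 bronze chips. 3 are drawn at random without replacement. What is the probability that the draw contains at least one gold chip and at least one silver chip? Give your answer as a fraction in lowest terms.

45/161

There are C(23,3) = 1771 possible draws.
By inclusion-exclusion on the complements, draws missing all gold or all silver: C(17,3) + C(18,3) − C(12,3) = 680 + 816 − 220 = 1276.
So draws with at least one of each: 1771 − 1276 = 495, probability 495/1771 = 45/161.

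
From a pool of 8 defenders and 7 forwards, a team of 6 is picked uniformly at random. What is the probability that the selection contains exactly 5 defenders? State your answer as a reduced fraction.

There are C(15,6) = 5005 ways to choose 6 from 15.
Selections with exactly 5 defenders: choose 5 of the 8 defenders and 1 of the 7 forwards, C(8,5)·C(7,1) = 56·7 = 392.
Probability = 392/5005 = 56/715.

56/715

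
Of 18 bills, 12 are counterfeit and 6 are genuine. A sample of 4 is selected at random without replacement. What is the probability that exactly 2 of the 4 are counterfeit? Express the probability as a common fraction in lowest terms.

There are C(18,4) = 3060 ways to choose 4 from 18.
Selections with exactly 2 counterfeit: choose 2 of the 12 counterfeit and 2 of the 6 genuine, C(12,2)·C(6,2) = 66·15 = 990.
Probability = 990/3060 = 11/34.

11/34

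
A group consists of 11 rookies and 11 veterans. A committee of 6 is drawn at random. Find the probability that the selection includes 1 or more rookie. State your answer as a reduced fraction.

There are C(22,6) = 74613 ways to choose the 6.
The complement is all 6 are veterans: C(11,6) = 462.
Probability = 1 − 462/74613 = 74151/74613 = 321/323.

321/323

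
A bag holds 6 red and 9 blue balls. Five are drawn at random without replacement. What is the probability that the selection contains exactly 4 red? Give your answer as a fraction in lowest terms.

45/1001

There are C(15,5) = 3003 ways to choose 5 from 15.
Selections with exactly 4 red: choose 4 of the 6 red and 1 of the 9 blue, C(6,4)·C(9,1) = 15·9 = 135.
Probability = 135/3003 = 45/1001.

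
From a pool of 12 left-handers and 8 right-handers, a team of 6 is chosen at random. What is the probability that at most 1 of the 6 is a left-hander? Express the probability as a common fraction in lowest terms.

35/1938

There are C(20,6) = 38760 ways to choose the 6.
Favorable selections (at most 1 left-hander): C(12,0)·C(8,6) + C(12,1)·C(8,5) = 28 + 672 = 700.
Probability = 700/38760 = 35/1938.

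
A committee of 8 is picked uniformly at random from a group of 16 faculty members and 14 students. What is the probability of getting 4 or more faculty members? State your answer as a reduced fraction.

There are C(30,8) = 5852925 ways to choose the 8.
Count the complement (fewer than 4 faculty members): C(16,0)·C(14,8) + C(16,1)·C(14,7) + C(16,2)·C(14,6) + C(16,3)·C(14,5) = 3003 + 54912 + 360360 + 1121120 = 1539395.
Probability = 1 − 1539395/5852925 = 4313530/5852925 = 66362/90045.

66362/90045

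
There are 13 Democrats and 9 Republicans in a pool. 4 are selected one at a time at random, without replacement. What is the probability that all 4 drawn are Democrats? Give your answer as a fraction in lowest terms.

13/133

Multiply the conditional probabilities at each draw: 13/22 · 12/21 · 11/20 · 10/19 = 17160/175560 = 13/133.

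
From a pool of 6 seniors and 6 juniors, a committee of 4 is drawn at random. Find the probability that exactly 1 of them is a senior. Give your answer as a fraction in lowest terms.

8/33

The sample space is all 4-subsets of the 12: C(12,4) = 495.
Selections with exactly 1 senior: choose 1 of the 6 seniors and 3 of the 6 juniors, C(6,1)·C(6,3) = 6·20 = 120.
Probability = 120/495 = 8/33.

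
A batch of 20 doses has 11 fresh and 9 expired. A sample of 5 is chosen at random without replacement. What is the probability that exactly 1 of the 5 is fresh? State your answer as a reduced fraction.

231/2584

The sample space is all 5-subsets of the 20: C(20,5) = 15504.
Selections with exactly 1 fresh: choose 1 of the 11 fresh and 4 of the 9 expired, C(11,1)·C(9,4) = 11·126 = 1386.
Probability = 1386/15504 = 231/2584.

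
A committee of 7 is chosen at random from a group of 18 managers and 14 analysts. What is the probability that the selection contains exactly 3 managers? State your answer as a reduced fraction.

The sample space is all 7-subsets of the 32: C(32,7) = 3365856.
Selections with exactly 3 managers: choose 3 of the 18 managers and 4 of the 14 analysts, C(18,3)·C(14,4) = 816·1001 = 816816.
Probability = 816816/3365856 = 1309/5394.

1309/5394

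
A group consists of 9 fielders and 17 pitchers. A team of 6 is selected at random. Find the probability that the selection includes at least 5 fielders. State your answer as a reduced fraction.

Total selections: C(26,6) = 230230.
Favorable selections (at least 5 fielders): C(9,5)·C(17,1) + C(9,6)·C(17,0) = 2142 + 84 = 2226.
Probability = 2226/230230 = 159/16445.

159/16445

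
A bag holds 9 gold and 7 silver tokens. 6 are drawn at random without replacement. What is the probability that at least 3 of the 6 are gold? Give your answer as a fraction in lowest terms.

Total selections: C(16,6) = 8008.
Favorable selections (at least 3 gold): C(9,3)·C(7,3) + C(9,4)·C(7,2) + C(9,5)·C(7,1) + C(9,6)·C(7,0) = 2940 + 2646 + 882 + 84 = 6552.
Probability = 6552/8008 = 9/11.

9/11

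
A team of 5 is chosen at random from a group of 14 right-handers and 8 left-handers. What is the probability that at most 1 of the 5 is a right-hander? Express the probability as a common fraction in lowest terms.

74/1881

Total selections: C(22,5) = 26334.
Favorable selections (at most 1 right-hander): C(14,0)·C(8,5) + C(14,1)·C(8,4) = 56 + 980 = 1036.
Probability = 1036/26334 = 74/1881.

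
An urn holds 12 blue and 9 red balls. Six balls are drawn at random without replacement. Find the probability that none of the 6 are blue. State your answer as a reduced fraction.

There are C(21,6) = 54264 possible selections.
Selections with no blue (all red): C(9,6) = 84.
Probability = 84/54264 = 1/646.

1/646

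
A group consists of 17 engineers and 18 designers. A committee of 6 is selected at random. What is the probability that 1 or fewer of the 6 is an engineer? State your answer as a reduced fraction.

69/682

There are C(35,6) = 1623160 ways to choose the 6.
Favorable selections (1 or fewer engineer): C(17,0)·C(18,6) + C(17,1)·C(18,5) = 18564 + 145656 = 164220.
Probability = 164220/1623160 = 69/682.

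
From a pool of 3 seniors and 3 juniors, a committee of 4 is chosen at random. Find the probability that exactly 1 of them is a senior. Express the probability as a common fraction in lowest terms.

1/5

Total number of selections: C(6,4) = 15.
Selections with exactly 1 senior: choose 1 of the 3 seniors and 3 of the 3 juniors, C(3,1)·C(3,3) = 3·1 = 3.
Probability = 3/15 = 1/5.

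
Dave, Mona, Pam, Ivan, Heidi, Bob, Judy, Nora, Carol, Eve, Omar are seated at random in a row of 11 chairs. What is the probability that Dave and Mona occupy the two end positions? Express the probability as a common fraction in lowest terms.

1/55

There are 11! = 39916800 arrangements.
Place Dave and Mona at the ends in 2 ways, arrange the remaining 9 in 9! = 362880 ways: 2·362880 = 725760.
Probability = 725760/39916800 = 1/55.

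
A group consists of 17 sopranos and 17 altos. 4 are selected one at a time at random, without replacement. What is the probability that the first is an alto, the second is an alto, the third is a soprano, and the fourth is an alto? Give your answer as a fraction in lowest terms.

85/1364

Multiply the conditional probabilities at each draw: 17/34 · 16/33 · 17/32 · 15/31 = 69360/1113024 = 85/1364.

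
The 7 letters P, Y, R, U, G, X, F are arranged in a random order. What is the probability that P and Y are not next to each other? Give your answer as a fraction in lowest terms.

There are 7! = 5040 arrangements.
Arrangements with P and Y adjacent: 2·6! = 1440.
So not adjacent: 5040 − 1440 = 3600, probability 3600/5040 = 5/7.

5/7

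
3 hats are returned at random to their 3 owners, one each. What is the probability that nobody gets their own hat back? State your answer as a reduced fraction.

There are 3! = 6 assignments.
By inclusion-exclusion, assignments with no fixed points: C(3,0)·3! − C(3,1)·2! + C(3,2)·1! − C(3,3)·0! = 2.
Probability = 2/6 = 1/3.

1/3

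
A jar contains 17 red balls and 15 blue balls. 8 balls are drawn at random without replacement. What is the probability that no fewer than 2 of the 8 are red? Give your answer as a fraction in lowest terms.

8891/8990

Total selections: C(32,8) = 10518300.
Count the complement (fewer than 2 red): C(17,0)·C(15,8) + C(17,1)·C(15,7) = 6435 + 109395 = 115830.
Probability = 1 − 115830/10518300 = 10402470/10518300 = 8891/8990.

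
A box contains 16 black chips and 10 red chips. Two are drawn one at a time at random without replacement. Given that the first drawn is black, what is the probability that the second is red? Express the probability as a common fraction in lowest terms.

After removing one black, 25 remain: 15 black and 10 red.
So the probability the next is red is 10/25 = 2/5.

2/5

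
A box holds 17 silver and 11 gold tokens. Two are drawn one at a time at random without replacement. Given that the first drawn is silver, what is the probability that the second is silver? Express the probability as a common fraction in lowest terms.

After removing one silver, 27 remain: 16 silver and 11 gold.
So the probability the next is silver is 16/27.

16/27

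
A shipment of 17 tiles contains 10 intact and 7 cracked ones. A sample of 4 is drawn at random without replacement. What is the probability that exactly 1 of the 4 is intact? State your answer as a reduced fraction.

The sample space is all 4-subsets of the 17: C(17,4) = 2380.
Selections with exactly 1 intact: choose 1 of the 10 intact and 3 of the 7 cracked, C(10,1)·C(7,3) = 10·35 = 350.
Probability = 350/2380 = 5/34.

5/34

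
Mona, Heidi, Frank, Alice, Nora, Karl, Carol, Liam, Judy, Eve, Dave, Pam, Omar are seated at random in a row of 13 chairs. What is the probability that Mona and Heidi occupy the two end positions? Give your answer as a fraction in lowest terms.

There are 13! = 6227020800 arrangements.
Place Mona and Heidi at the ends in 2 ways, arrange the remaining 11 in 11! = 39916800 ways: 2·39916800 = 79833600.
Probability = 79833600/6227020800 = 1/78.

1/78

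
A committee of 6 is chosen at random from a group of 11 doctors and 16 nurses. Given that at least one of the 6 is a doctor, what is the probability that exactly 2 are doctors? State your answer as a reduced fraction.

350/1007

Work in counts. Selections with at least one doctor: C(27,6) − C(16,6) = 296010 − 8008 = 288002.
Of those, selections where exactly 2 are doctors: C(11,2)·C(16,4) = 55·1820 = 100100.
Conditional probability = 100100/288002 = 350/1007.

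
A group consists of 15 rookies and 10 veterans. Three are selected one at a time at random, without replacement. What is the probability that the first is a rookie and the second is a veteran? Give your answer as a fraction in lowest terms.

Multiply the conditional probabilities at each draw: 15/25 · 10/24 = 150/600 = 1/4.

1/4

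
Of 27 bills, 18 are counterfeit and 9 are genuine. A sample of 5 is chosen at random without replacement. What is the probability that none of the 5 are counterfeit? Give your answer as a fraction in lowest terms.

There are C(27,5) = 80730 possible selections.
Selections with no counterfeit (all genuine): C(9,5) = 126.
Probability = 126/80730 = 7/4485.

7/4485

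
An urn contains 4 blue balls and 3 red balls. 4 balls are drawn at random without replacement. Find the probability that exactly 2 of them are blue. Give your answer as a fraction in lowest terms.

18/35

The sample space is all 4-subsets of the 7: C(7,4) = 35.
Selections with exactly 2 blue: choose 2 of the 4 blue and 2 of the 3 red, C(4,2)·C(3,2) = 6·3 = 18.
Probability = 18/35.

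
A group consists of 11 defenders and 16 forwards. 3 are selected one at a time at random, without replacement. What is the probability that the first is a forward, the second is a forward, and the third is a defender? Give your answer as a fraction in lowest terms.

88/585

Multiply the conditional probabilities at each draw: 16/27 · 15/26 · 11/25 = 2640/17550 = 88/585.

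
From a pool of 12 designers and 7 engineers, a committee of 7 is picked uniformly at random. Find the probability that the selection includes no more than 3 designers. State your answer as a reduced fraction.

3057/16796

There are C(19,7) = 50388 ways to choose the 7.
Favorable selections (no more than 3 designers): C(12,0)·C(7,7) + C(12,1)·C(7,6) + C(12,2)·C(7,5) + C(12,3)·C(7,4) = 1 + 84 + 1386 + 7700 = 9171.
Probability = 9171/50388 = 3057/16796.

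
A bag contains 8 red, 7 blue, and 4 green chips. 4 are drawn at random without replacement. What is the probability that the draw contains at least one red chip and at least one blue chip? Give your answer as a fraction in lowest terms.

763/969

There are C(19,4) = 3876 possible draws.
By inclusion-exclusion on the complements, draws missing all red or all blue: C(11,4) + C(12,4) − C(4,4) = 330 + 495 − 1 = 824.
So draws with at least one of each: 3876 − 824 = 3052, probability 3052/3876 = 763/969.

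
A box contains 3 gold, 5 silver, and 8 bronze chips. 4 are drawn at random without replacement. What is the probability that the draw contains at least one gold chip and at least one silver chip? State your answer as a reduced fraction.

13/28

There are C(16,4) = 1820 possible draws.
By inclusion-exclusion on the complements, draws missing all gold or all silver: C(13,4) + C(11,4) − C(8,4) = 715 + 330 − 70 = 975.
So draws with at least one of each: 1820 − 975 = 845, probability 845/1820 = 13/28.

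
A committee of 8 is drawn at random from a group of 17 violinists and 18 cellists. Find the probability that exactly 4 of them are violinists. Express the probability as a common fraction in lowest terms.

3060/9889

There are C(35,8) = 23535820 ways to choose 8 from 35.
Selections with exactly 4 violinists: choose 4 of the 17 violinists and 4 of the 18 cellists, C(17,4)·C(18,4) = 2380·3060 = 7282800.
Probability = 7282800/23535820 = 3060/9889.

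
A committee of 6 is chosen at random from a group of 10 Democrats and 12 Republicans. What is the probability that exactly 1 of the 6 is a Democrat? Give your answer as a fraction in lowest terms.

The sample space is all 6-subsets of the 22: C(22,6) = 74613.
Selections with exactly 1 Democrat: choose 1 of the 10 Democrats and 5 of the 12 Republicans, C(10,1)·C(12,5) = 10·792 = 7920.
Probability = 7920/74613 = 240/2261.

240/2261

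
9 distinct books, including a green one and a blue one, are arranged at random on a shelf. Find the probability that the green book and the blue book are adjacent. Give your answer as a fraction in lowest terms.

2/9

There are 9! = 362880 arrangements.
Treat the green book and the blue book as a block: 8! arrangements of the blocks × 2 orders within the block = 2·40320 = 80640.
Probability = 80640/362880 = 2/9.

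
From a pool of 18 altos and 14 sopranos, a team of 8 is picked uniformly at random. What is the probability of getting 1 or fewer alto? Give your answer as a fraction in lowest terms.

Total selections: C(32,8) = 10518300.
Favorable selections (1 or fewer alto): C(18,0)·C(14,8) + C(18,1)·C(14,7) = 3003 + 61776 = 64779.
Probability = 64779/10518300 = 1661/269700.

1661/269700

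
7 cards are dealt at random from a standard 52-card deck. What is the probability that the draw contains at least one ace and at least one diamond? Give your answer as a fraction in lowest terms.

53122231/133784560

There are C(52,7) = 133784560 possible draws.
By inclusion-exclusion on the complements, draws missing all aces or all diamonds: C(48,7) + C(39,7) − C(36,7) = 73629072 + 15380937 − 8347680 = 80662329.
So draws with at least one of each: 133784560 − 80662329 = 53122231, probability 53122231/133784560.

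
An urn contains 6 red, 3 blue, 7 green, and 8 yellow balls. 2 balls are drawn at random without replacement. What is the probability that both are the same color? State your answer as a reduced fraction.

There are C(24,2) = 276 ways to draw 2 balls.
All same color: C(6,2) + C(3,2) + C(7,2) + C(8,2) = 15 + 3 + 21 + 28 = 67.
Probability = 67/276.

67/276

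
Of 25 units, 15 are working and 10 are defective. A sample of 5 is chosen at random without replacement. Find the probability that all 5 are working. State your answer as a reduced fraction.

13/230

There are C(25,5) = 53130 possible selections.
Selections with all working: C(15,5) = 3003.
Probability = 3003/53130 = 13/230.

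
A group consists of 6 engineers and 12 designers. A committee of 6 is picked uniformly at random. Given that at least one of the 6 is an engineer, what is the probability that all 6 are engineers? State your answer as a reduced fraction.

Work in counts. Selections with at least one engineer: C(18,6) − C(12,6) = 18564 − 924 = 17640.
Of those, selections where all 6 are engineers: C(6,6) = 1.
Conditional probability = 1/17640.

1/17640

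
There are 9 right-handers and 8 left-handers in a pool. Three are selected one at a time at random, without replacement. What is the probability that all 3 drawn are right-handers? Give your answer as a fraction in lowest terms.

21/170

Multiply the conditional probabilities at each draw: 9/17 · 8/16 · 7/15 = 504/4080 = 21/170.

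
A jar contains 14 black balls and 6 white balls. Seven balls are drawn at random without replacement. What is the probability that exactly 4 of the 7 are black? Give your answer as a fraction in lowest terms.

There are C(20,7) = 77520 ways to choose 7 from 20.
Selections with exactly 4 black: choose 4 of the 14 black and 3 of the 6 white, C(14,4)·C(6,3) = 1001·20 = 20020.
Probability = 20020/77520 = 1001/3876.

1001/3876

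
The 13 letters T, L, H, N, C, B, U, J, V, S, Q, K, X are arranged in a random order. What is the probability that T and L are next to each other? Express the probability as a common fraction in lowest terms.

2/13

There are 13! = 6227020800 arrangements.
Treat T and L as a block: 12! arrangements of the blocks × 2 orders within the block = 2·479001600 = 958003200.
Probability = 958003200/6227020800 = 2/13.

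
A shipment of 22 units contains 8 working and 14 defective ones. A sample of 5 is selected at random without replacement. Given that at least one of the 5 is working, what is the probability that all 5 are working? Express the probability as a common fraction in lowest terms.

Work in counts. Selections with at least one working: C(22,5) − C(14,5) = 26334 − 2002 = 24332.
Of those, selections where all 5 are working: C(8,5) = 56.
Conditional probability = 56/24332 = 2/869.

2/869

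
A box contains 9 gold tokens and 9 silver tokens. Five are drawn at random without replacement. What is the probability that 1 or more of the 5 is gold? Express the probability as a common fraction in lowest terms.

67/68

Total selections: C(18,5) = 8568.
The complement is all 5 are silver: C(9,5) = 126.
Probability = 1 − 126/8568 = 8442/8568 = 67/68.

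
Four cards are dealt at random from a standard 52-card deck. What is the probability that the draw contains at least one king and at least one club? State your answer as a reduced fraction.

52799/270725

There are C(52,4) = 270725 possible draws.
By inclusion-exclusion on the complements, draws missing all kings or all clubs: C(48,4) + C(39,4) − C(36,4) = 194580 + 82251 − 58905 = 217926.
So draws with at least one of each: 270725 − 217926 = 52799, probability 52799/270725.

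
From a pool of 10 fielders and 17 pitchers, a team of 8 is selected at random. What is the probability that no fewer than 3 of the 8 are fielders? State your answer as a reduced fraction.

823/1265

Total selections: C(27,8) = 2220075.
Count the complement (fewer than 3 fielders): C(10,0)·C(17,8) + C(10,1)·C(17,7) + C(10,2)·C(17,6) = 24310 + 194480 + 556920 = 775710.
Probability = 1 − 775710/2220075 = 1444365/2220075 = 823/1265.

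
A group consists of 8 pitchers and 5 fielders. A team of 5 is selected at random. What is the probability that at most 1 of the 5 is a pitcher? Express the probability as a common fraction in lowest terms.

Total selections: C(13,5) = 1287.
Favorable selections (at most 1 pitcher): C(8,0)·C(5,5) + C(8,1)·C(5,4) = 1 + 40 = 41.
Probability = 41/1287.

41/1287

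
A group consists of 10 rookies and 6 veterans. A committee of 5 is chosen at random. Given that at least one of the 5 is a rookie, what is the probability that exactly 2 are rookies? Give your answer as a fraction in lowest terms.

150/727

Work in counts. Selections with at least one rookie: C(16,5) − C(6,5) = 4368 − 6 = 4362.
Of those, selections where exactly 2 are rookies: C(10,2)·C(6,3) = 45·20 = 900.
Conditional probability = 900/4362 = 150/727.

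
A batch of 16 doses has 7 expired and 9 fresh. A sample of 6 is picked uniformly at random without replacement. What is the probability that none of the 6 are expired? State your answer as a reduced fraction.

There are C(16,6) = 8008 possible selections.
Selections with no expired (all fresh): C(9,6) = 84.
Probability = 84/8008 = 3/286.

3/286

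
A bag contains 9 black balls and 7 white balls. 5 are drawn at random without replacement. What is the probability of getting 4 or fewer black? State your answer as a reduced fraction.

Total selections: C(16,5) = 4368.
The complement is exactly 5 black: C(9,5)·C(7,0) = 126.
Probability = 1 − 126/4368 = 4242/4368 = 101/104.

101/104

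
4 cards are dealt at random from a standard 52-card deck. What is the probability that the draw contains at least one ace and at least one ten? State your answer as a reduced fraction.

1332/20825

There are C(52,4) = 270725 possible draws.
By inclusion-exclusion on the complements, draws missing all aces or all tens: C(48,4) + C(48,4) − C(44,4) = 194580 + 194580 − 135751 = 253409.
So draws with at least one of each: 270725 − 253409 = 17316, probability 17316/270725 = 1332/20825.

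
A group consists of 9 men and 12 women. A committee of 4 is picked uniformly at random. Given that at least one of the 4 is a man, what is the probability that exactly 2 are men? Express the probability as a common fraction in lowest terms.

Work in counts. Selections with at least one man: C(21,4) − C(12,4) = 5985 − 495 = 5490.
Of those, selections where exactly 2 are men: C(9,2)·C(12,2) = 36·66 = 2376.
Conditional probability = 2376/5490 = 132/305.

132/305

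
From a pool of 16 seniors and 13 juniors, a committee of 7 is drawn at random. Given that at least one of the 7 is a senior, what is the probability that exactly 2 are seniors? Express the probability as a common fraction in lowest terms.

495/4997

Work in counts. Selections with at least one senior: C(29,7) − C(13,7) = 1560780 − 1716 = 1559064.
Of those, selections where exactly 2 are seniors: C(16,2)·C(13,5) = 120·1287 = 154440.
Conditional probability = 154440/1559064 = 495/4997.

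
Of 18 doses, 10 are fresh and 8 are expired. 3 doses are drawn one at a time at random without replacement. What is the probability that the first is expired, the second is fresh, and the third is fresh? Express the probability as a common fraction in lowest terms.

5/34

Multiply the conditional probabilities at each draw: 8/18 · 10/17 · 9/16 = 720/4896 = 5/34.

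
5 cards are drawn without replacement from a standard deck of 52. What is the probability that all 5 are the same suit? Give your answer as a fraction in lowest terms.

33/16660

There are C(52,5) = 2598960 possible 5-card hands.
Hands of one suit: 4 suits × C(13,5) = 4·1287 = 5148.
Probability = 5148/2598960 = 33/16660.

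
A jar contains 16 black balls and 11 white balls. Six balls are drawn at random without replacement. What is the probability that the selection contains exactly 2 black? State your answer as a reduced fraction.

The sample space is all 6-subsets of the 27: C(27,6) = 296010.
Selections with exactly 2 black: choose 2 of the 16 black and 4 of the 11 white, C(16,2)·C(11,4) = 120·330 = 39600.
Probability = 39600/296010 = 40/299.

40/299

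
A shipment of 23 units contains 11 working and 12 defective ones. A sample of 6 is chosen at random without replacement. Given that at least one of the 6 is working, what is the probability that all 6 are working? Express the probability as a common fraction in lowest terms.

Work in counts. Selections with at least one working: C(23,6) − C(12,6) = 100947 − 924 = 100023.
Of those, selections where all 6 are working: C(11,6) = 462.
Conditional probability = 462/100023 = 2/433.

2/433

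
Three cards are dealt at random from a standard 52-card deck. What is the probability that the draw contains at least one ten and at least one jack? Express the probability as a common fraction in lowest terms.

There are C(52,3) = 22100 possible draws.
By inclusion-exclusion on the complements, draws missing all tens or all jacks: C(48,3) + C(48,3) − C(44,3) = 17296 + 17296 − 13244 = 21348.
So draws with at least one of each: 22100 − 21348 = 752, probability 752/22100 = 188/5525.

188/5525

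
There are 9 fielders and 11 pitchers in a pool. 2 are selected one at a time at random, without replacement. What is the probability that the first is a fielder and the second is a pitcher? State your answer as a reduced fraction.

Multiply the conditional probabilities at each draw: 9/20 · 11/19 = 99/380.

99/380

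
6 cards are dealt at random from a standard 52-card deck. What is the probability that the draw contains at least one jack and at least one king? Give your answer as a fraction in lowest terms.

718637/5089630

There are C(52,6) = 20358520 possible draws.
By inclusion-exclusion on the complements, draws missing all jacks or all kings: C(48,6) + C(48,6) − C(44,6) = 12271512 + 12271512 − 7059052 = 17483972.
So draws with at least one of each: 20358520 − 17483972 = 2874548, probability 2874548/20358520 = 718637/5089630.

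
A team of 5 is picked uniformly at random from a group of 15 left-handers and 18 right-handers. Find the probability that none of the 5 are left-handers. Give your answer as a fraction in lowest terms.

357/9889

There are C(33,5) = 237336 possible selections.
Selections with no left-handers (all right-handers): C(18,5) = 8568.
Probability = 8568/237336 = 357/9889.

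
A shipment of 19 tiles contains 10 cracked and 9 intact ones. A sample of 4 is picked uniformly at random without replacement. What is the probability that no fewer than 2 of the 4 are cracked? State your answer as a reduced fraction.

485/646

There are C(19,4) = 3876 ways to choose the 4.
Count the complement (fewer than 2 cracked): C(10,0)·C(9,4) + C(10,1)·C(9,3) = 126 + 840 = 966.
Probability = 1 − 966/3876 = 2910/3876 = 485/646.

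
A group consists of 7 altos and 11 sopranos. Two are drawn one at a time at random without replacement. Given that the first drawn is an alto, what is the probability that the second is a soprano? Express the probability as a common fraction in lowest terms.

After removing one alto, 17 remain: 6 altos and 11 sopranos.
So the probability the next is a soprano is 11/17.

11/17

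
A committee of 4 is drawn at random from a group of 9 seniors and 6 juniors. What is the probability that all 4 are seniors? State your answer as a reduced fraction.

There are C(15,4) = 1365 possible selections.
Selections with all seniors: C(9,4) = 126.
Probability = 126/1365 = 6/65.

6/65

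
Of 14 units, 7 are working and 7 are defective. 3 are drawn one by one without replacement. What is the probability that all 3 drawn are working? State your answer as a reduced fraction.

Multiply the conditional probabilities at each draw: 7/14 · 6/13 · 5/12 = 210/2184 = 5/52.

5/52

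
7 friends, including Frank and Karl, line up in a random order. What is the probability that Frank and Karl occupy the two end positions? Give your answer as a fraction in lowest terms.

1/21

There are 7! = 5040 arrangements.
Place Frank and Karl at the ends in 2 ways, arrange the remaining 5 in 5! = 120 ways: 2·120 = 240.
Probability = 240/5040 = 1/21.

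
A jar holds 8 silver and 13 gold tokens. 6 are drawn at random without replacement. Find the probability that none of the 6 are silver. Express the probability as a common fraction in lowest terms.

There are C(21,6) = 54264 possible selections.
Selections with no silver (all gold): C(13,6) = 1716.
Probability = 1716/54264 = 143/4522.

143/4522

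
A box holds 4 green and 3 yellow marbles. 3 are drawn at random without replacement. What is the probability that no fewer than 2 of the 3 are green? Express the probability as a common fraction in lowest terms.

There are C(7,3) = 35 ways to choose the 3.
Favorable selections (no fewer than 2 green): C(4,2)·C(3,1) + C(4,3)·C(3,0) = 18 + 4 = 22.
Probability = 22/35.

22/35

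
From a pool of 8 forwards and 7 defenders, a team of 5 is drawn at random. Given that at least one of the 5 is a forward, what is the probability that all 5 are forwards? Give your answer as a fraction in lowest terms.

4/213

Work in counts. Selections with at least one forward: C(15,5) − C(7,5) = 3003 − 21 = 2982.
Of those, selections where all 5 are forwards: C(8,5) = 56.
Conditional probability = 56/2982 = 4/213.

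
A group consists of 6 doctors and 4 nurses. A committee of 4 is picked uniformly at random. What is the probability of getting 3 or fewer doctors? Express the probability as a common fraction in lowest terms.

13/14

There are C(10,4) = 210 ways to choose the 4.
Favorable selections (3 or fewer doctors): C(6,0)·C(4,4) + C(6,1)·C(4,3) + C(6,2)·C(4,2) + C(6,3)·C(4,1) = 1 + 24 + 90 + 80 = 195.
Probability = 195/210 = 13/14.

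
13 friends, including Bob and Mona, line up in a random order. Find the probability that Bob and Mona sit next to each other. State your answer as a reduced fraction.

2/13

There are 13! = 6227020800 arrangements.
Treat Bob and Mona as a block: 12! arrangements of the blocks × 2 orders within the block = 2·479001600 = 958003200.
Probability = 958003200/6227020800 = 2/13.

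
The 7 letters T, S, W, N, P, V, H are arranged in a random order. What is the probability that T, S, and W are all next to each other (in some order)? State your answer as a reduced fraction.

There are 7! = 5040 arrangements.
Treat the three as one block: 5! placements × 3! orders within the block = 120·6 = 720.
Probability = 720/5040 = 1/7.

1/7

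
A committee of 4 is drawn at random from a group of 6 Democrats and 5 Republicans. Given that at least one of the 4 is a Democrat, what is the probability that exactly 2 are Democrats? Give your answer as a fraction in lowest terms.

6/13

Work in counts. Selections with at least one Democrat: C(11,4) − C(5,4) = 330 − 5 = 325.
Of those, selections where exactly 2 are Democrats: C(6,2)·C(5,2) = 15·10 = 150.
Conditional probability = 150/325 = 6/13.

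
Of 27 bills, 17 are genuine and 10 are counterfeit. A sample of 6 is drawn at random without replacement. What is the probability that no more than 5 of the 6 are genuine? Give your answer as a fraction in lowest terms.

Total selections: C(27,6) = 296010.
The complement is exactly 6 genuine: C(17,6)·C(10,0) = 12376.
Probability = 1 − 12376/296010 = 283634/296010 = 10909/11385.

10909/11385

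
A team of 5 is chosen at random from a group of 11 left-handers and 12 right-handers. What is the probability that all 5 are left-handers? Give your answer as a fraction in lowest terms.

There are C(23,5) = 33649 possible selections.
Selections with all left-handers: C(11,5) = 462.
Probability = 462/33649 = 6/437.

6/437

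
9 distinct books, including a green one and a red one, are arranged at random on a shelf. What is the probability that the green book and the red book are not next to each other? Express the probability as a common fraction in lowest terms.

7/9

There are 9! = 362880 arrangements.
Arrangements with the green book and the red book adjacent: 2·8! = 80640.
So not adjacent: 362880 − 80640 = 282240, probability 282240/362880 = 7/9.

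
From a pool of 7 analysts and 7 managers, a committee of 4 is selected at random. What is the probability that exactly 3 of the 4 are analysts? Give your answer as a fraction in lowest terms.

35/143

There are C(14,4) = 1001 ways to choose 4 from 14.
Selections with exactly 3 analysts: choose 3 of the 7 analysts and 1 of the 7 managers, C(7,3)·C(7,1) = 35·7 = 245.
Probability = 245/1001 = 35/143.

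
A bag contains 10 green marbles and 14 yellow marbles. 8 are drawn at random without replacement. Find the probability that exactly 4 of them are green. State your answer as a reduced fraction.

Total number of selections: C(24,8) = 735471.
Selections with exactly 4 green: choose 4 of the 10 green and 4 of the 14 yellow, C(10,4)·C(14,4) = 210·1001 = 210210.
Probability = 210210/735471 = 6370/22287.

6370/22287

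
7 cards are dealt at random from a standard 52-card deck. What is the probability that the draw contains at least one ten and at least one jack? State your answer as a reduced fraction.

3105873/16723070

There are C(52,7) = 133784560 possible draws.
By inclusion-exclusion on the complements, draws missing all tens or all jacks: C(48,7) + C(48,7) − C(44,7) = 73629072 + 73629072 − 38320568 = 108937576.
So draws with at least one of each: 133784560 − 108937576 = 24846984, probability 24846984/133784560 = 3105873/16723070.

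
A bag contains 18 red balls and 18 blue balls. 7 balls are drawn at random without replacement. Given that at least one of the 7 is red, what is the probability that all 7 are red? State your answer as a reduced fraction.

Work in counts. Selections with at least one red: C(36,7) − C(18,7) = 8347680 − 31824 = 8315856.
Of those, selections where all 7 are red: C(18,7) = 31824.
Conditional probability = 31824/8315856 = 13/3397.

13/3397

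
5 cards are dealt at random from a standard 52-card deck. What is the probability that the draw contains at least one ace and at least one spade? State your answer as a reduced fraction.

229297/866320

There are C(52,5) = 2598960 possible draws.
By inclusion-exclusion on the complements, draws missing all aces or all spades: C(48,5) + C(39,5) − C(36,5) = 1712304 + 575757 − 376992 = 1911069.
So draws with at least one of each: 2598960 − 1911069 = 687891, probability 687891/2598960 = 229297/866320.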